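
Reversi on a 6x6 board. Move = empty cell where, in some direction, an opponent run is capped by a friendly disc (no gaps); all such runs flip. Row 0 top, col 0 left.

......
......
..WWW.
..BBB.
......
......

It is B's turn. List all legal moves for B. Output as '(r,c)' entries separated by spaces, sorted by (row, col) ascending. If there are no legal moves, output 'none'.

(1,1): flips 1 -> legal
(1,2): flips 2 -> legal
(1,3): flips 1 -> legal
(1,4): flips 2 -> legal
(1,5): flips 1 -> legal
(2,1): no bracket -> illegal
(2,5): no bracket -> illegal
(3,1): no bracket -> illegal
(3,5): no bracket -> illegal

Answer: (1,1) (1,2) (1,3) (1,4) (1,5)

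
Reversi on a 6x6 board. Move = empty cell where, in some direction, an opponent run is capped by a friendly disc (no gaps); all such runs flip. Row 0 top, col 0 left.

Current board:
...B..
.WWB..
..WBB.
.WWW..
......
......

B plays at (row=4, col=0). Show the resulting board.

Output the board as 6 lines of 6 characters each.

Answer: ...B..
.WWB..
..BBB.
.BWW..
B.....
......

Derivation:
Place B at (4,0); scan 8 dirs for brackets.
Dir NW: edge -> no flip
Dir N: first cell '.' (not opp) -> no flip
Dir NE: opp run (3,1) (2,2) capped by B -> flip
Dir W: edge -> no flip
Dir E: first cell '.' (not opp) -> no flip
Dir SW: edge -> no flip
Dir S: first cell '.' (not opp) -> no flip
Dir SE: first cell '.' (not opp) -> no flip
All flips: (2,2) (3,1)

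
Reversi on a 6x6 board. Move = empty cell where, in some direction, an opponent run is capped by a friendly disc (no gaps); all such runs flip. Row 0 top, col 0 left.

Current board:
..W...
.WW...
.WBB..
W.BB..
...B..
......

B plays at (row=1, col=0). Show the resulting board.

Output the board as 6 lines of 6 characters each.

Place B at (1,0); scan 8 dirs for brackets.
Dir NW: edge -> no flip
Dir N: first cell '.' (not opp) -> no flip
Dir NE: first cell '.' (not opp) -> no flip
Dir W: edge -> no flip
Dir E: opp run (1,1) (1,2), next='.' -> no flip
Dir SW: edge -> no flip
Dir S: first cell '.' (not opp) -> no flip
Dir SE: opp run (2,1) capped by B -> flip
All flips: (2,1)

Answer: ..W...
BWW...
.BBB..
W.BB..
...B..
......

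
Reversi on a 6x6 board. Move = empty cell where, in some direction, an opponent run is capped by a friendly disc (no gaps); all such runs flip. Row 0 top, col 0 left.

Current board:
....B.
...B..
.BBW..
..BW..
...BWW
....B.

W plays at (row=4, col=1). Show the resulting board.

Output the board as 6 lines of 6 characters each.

Place W at (4,1); scan 8 dirs for brackets.
Dir NW: first cell '.' (not opp) -> no flip
Dir N: first cell '.' (not opp) -> no flip
Dir NE: opp run (3,2) capped by W -> flip
Dir W: first cell '.' (not opp) -> no flip
Dir E: first cell '.' (not opp) -> no flip
Dir SW: first cell '.' (not opp) -> no flip
Dir S: first cell '.' (not opp) -> no flip
Dir SE: first cell '.' (not opp) -> no flip
All flips: (3,2)

Answer: ....B.
...B..
.BBW..
..WW..
.W.BWW
....B.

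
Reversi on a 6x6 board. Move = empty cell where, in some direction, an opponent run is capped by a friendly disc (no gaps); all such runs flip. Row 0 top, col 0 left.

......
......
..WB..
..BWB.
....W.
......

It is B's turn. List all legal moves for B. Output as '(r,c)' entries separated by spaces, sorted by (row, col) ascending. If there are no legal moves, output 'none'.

Answer: (1,2) (2,1) (4,3) (5,4)

Derivation:
(1,1): no bracket -> illegal
(1,2): flips 1 -> legal
(1,3): no bracket -> illegal
(2,1): flips 1 -> legal
(2,4): no bracket -> illegal
(3,1): no bracket -> illegal
(3,5): no bracket -> illegal
(4,2): no bracket -> illegal
(4,3): flips 1 -> legal
(4,5): no bracket -> illegal
(5,3): no bracket -> illegal
(5,4): flips 1 -> legal
(5,5): no bracket -> illegal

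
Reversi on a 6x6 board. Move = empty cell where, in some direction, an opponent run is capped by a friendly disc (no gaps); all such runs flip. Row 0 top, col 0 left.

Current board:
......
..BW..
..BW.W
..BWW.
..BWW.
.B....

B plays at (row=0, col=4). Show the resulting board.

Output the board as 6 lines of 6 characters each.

Place B at (0,4); scan 8 dirs for brackets.
Dir NW: edge -> no flip
Dir N: edge -> no flip
Dir NE: edge -> no flip
Dir W: first cell '.' (not opp) -> no flip
Dir E: first cell '.' (not opp) -> no flip
Dir SW: opp run (1,3) capped by B -> flip
Dir S: first cell '.' (not opp) -> no flip
Dir SE: first cell '.' (not opp) -> no flip
All flips: (1,3)

Answer: ....B.
..BB..
..BW.W
..BWW.
..BWW.
.B....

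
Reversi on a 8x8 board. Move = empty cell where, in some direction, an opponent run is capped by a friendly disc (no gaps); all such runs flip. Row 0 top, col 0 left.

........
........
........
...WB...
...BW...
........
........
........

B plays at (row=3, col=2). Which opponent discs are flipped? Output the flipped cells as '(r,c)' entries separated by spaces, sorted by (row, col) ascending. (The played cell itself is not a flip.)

Dir NW: first cell '.' (not opp) -> no flip
Dir N: first cell '.' (not opp) -> no flip
Dir NE: first cell '.' (not opp) -> no flip
Dir W: first cell '.' (not opp) -> no flip
Dir E: opp run (3,3) capped by B -> flip
Dir SW: first cell '.' (not opp) -> no flip
Dir S: first cell '.' (not opp) -> no flip
Dir SE: first cell 'B' (not opp) -> no flip

Answer: (3,3)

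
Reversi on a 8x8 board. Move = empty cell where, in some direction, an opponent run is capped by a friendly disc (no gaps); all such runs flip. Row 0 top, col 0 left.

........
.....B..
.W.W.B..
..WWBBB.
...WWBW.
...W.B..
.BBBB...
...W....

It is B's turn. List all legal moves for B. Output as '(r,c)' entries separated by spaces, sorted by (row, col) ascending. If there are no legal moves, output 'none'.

(1,0): no bracket -> illegal
(1,1): no bracket -> illegal
(1,2): flips 1 -> legal
(1,3): flips 4 -> legal
(1,4): no bracket -> illegal
(2,0): no bracket -> illegal
(2,2): flips 2 -> legal
(2,4): no bracket -> illegal
(3,0): no bracket -> illegal
(3,1): flips 2 -> legal
(3,7): flips 1 -> legal
(4,1): no bracket -> illegal
(4,2): flips 3 -> legal
(4,7): flips 1 -> legal
(5,2): flips 1 -> legal
(5,4): flips 1 -> legal
(5,6): flips 1 -> legal
(5,7): flips 1 -> legal
(7,2): no bracket -> illegal
(7,4): no bracket -> illegal

Answer: (1,2) (1,3) (2,2) (3,1) (3,7) (4,2) (4,7) (5,2) (5,4) (5,6) (5,7)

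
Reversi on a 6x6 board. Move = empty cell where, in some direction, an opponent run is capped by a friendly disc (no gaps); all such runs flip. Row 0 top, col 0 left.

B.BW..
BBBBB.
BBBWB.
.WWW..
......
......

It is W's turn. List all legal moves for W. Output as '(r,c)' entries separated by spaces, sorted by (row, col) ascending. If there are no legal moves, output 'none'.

(0,1): flips 4 -> legal
(0,4): flips 2 -> legal
(0,5): flips 1 -> legal
(1,5): flips 1 -> legal
(2,5): flips 2 -> legal
(3,0): flips 2 -> legal
(3,4): no bracket -> illegal
(3,5): no bracket -> illegal

Answer: (0,1) (0,4) (0,5) (1,5) (2,5) (3,0)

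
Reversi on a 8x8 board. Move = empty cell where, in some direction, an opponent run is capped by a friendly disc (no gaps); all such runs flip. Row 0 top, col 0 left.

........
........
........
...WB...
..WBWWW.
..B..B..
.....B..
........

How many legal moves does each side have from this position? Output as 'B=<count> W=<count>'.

-- B to move --
(2,2): flips 2 -> legal
(2,3): flips 1 -> legal
(2,4): no bracket -> illegal
(3,1): no bracket -> illegal
(3,2): flips 2 -> legal
(3,5): flips 1 -> legal
(3,6): no bracket -> illegal
(3,7): flips 1 -> legal
(4,1): flips 1 -> legal
(4,7): flips 3 -> legal
(5,1): no bracket -> illegal
(5,3): no bracket -> illegal
(5,4): flips 1 -> legal
(5,6): flips 1 -> legal
(5,7): no bracket -> illegal
B mobility = 9
-- W to move --
(2,3): flips 1 -> legal
(2,4): flips 1 -> legal
(2,5): no bracket -> illegal
(3,2): no bracket -> illegal
(3,5): flips 1 -> legal
(4,1): no bracket -> illegal
(5,1): no bracket -> illegal
(5,3): flips 1 -> legal
(5,4): no bracket -> illegal
(5,6): no bracket -> illegal
(6,1): no bracket -> illegal
(6,2): flips 1 -> legal
(6,3): no bracket -> illegal
(6,4): flips 1 -> legal
(6,6): flips 1 -> legal
(7,4): no bracket -> illegal
(7,5): flips 2 -> legal
(7,6): no bracket -> illegal
W mobility = 8

Answer: B=9 W=8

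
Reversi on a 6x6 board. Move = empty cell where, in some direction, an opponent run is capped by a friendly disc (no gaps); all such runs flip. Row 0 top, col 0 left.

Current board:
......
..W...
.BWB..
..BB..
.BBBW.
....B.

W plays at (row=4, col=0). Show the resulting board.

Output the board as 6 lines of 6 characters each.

Answer: ......
..W...
.BWB..
..BB..
WWWWW.
....B.

Derivation:
Place W at (4,0); scan 8 dirs for brackets.
Dir NW: edge -> no flip
Dir N: first cell '.' (not opp) -> no flip
Dir NE: first cell '.' (not opp) -> no flip
Dir W: edge -> no flip
Dir E: opp run (4,1) (4,2) (4,3) capped by W -> flip
Dir SW: edge -> no flip
Dir S: first cell '.' (not opp) -> no flip
Dir SE: first cell '.' (not opp) -> no flip
All flips: (4,1) (4,2) (4,3)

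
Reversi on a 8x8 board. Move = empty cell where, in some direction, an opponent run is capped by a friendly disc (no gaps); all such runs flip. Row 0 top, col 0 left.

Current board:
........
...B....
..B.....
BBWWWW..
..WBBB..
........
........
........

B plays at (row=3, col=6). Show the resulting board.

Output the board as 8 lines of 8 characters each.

Place B at (3,6); scan 8 dirs for brackets.
Dir NW: first cell '.' (not opp) -> no flip
Dir N: first cell '.' (not opp) -> no flip
Dir NE: first cell '.' (not opp) -> no flip
Dir W: opp run (3,5) (3,4) (3,3) (3,2) capped by B -> flip
Dir E: first cell '.' (not opp) -> no flip
Dir SW: first cell 'B' (not opp) -> no flip
Dir S: first cell '.' (not opp) -> no flip
Dir SE: first cell '.' (not opp) -> no flip
All flips: (3,2) (3,3) (3,4) (3,5)

Answer: ........
...B....
..B.....
BBBBBBB.
..WBBB..
........
........
........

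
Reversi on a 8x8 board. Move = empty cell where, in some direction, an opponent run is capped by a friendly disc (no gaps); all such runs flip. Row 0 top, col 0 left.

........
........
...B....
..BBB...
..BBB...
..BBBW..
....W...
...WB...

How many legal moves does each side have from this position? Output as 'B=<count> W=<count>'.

Answer: B=4 W=5

Derivation:
-- B to move --
(4,5): no bracket -> illegal
(4,6): no bracket -> illegal
(5,6): flips 1 -> legal
(6,2): no bracket -> illegal
(6,3): no bracket -> illegal
(6,5): no bracket -> illegal
(6,6): flips 1 -> legal
(7,2): flips 1 -> legal
(7,5): flips 1 -> legal
B mobility = 4
-- W to move --
(1,2): no bracket -> illegal
(1,3): no bracket -> illegal
(1,4): no bracket -> illegal
(2,1): no bracket -> illegal
(2,2): flips 2 -> legal
(2,4): flips 3 -> legal
(2,5): no bracket -> illegal
(3,1): flips 2 -> legal
(3,5): no bracket -> illegal
(4,1): no bracket -> illegal
(4,5): no bracket -> illegal
(5,1): flips 3 -> legal
(6,1): no bracket -> illegal
(6,2): no bracket -> illegal
(6,3): no bracket -> illegal
(6,5): no bracket -> illegal
(7,5): flips 1 -> legal
W mobility = 5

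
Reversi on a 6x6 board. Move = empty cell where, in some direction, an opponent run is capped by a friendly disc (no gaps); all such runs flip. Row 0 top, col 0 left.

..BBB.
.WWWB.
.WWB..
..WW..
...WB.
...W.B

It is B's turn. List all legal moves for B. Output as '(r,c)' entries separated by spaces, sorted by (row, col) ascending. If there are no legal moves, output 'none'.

(0,0): flips 3 -> legal
(0,1): flips 1 -> legal
(1,0): flips 3 -> legal
(2,0): flips 3 -> legal
(2,4): flips 1 -> legal
(3,0): flips 2 -> legal
(3,1): flips 2 -> legal
(3,4): no bracket -> illegal
(4,1): flips 1 -> legal
(4,2): flips 4 -> legal
(5,2): no bracket -> illegal
(5,4): no bracket -> illegal

Answer: (0,0) (0,1) (1,0) (2,0) (2,4) (3,0) (3,1) (4,1) (4,2)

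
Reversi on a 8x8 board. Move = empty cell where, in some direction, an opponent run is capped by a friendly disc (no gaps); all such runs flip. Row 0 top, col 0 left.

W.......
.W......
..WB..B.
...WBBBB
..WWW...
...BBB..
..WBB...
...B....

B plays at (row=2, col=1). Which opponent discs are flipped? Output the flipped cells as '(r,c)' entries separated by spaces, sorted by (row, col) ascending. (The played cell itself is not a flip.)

Answer: (2,2)

Derivation:
Dir NW: first cell '.' (not opp) -> no flip
Dir N: opp run (1,1), next='.' -> no flip
Dir NE: first cell '.' (not opp) -> no flip
Dir W: first cell '.' (not opp) -> no flip
Dir E: opp run (2,2) capped by B -> flip
Dir SW: first cell '.' (not opp) -> no flip
Dir S: first cell '.' (not opp) -> no flip
Dir SE: first cell '.' (not opp) -> no flip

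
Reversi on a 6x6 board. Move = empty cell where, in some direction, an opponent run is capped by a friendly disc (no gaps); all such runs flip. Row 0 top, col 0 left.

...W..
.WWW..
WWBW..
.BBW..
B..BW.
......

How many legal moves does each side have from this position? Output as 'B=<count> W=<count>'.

-- B to move --
(0,0): flips 1 -> legal
(0,1): flips 2 -> legal
(0,2): flips 1 -> legal
(0,4): flips 1 -> legal
(1,0): flips 1 -> legal
(1,4): flips 1 -> legal
(2,4): flips 1 -> legal
(3,0): no bracket -> illegal
(3,4): flips 1 -> legal
(3,5): no bracket -> illegal
(4,2): no bracket -> illegal
(4,5): flips 1 -> legal
(5,3): no bracket -> illegal
(5,4): no bracket -> illegal
(5,5): flips 2 -> legal
B mobility = 10
-- W to move --
(3,0): flips 2 -> legal
(3,4): no bracket -> illegal
(4,1): flips 2 -> legal
(4,2): flips 4 -> legal
(5,0): no bracket -> illegal
(5,1): no bracket -> illegal
(5,2): no bracket -> illegal
(5,3): flips 1 -> legal
(5,4): flips 2 -> legal
W mobility = 5

Answer: B=10 W=5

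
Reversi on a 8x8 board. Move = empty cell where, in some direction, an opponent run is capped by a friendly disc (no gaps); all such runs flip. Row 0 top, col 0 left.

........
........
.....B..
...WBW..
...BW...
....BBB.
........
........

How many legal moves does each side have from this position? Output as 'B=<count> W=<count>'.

Answer: B=5 W=6

Derivation:
-- B to move --
(2,2): flips 2 -> legal
(2,3): flips 1 -> legal
(2,4): no bracket -> illegal
(2,6): no bracket -> illegal
(3,2): flips 1 -> legal
(3,6): flips 1 -> legal
(4,2): no bracket -> illegal
(4,5): flips 2 -> legal
(4,6): no bracket -> illegal
(5,3): no bracket -> illegal
B mobility = 5
-- W to move --
(1,4): no bracket -> illegal
(1,5): flips 1 -> legal
(1,6): no bracket -> illegal
(2,3): no bracket -> illegal
(2,4): flips 1 -> legal
(2,6): no bracket -> illegal
(3,2): no bracket -> illegal
(3,6): no bracket -> illegal
(4,2): flips 1 -> legal
(4,5): no bracket -> illegal
(4,6): no bracket -> illegal
(4,7): no bracket -> illegal
(5,2): no bracket -> illegal
(5,3): flips 1 -> legal
(5,7): no bracket -> illegal
(6,3): no bracket -> illegal
(6,4): flips 1 -> legal
(6,5): no bracket -> illegal
(6,6): flips 1 -> legal
(6,7): no bracket -> illegal
W mobility = 6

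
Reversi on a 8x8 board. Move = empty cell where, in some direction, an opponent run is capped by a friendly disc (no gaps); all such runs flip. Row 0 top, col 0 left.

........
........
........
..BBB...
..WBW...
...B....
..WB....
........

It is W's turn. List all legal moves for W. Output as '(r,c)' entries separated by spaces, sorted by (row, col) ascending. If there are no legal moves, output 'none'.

(2,1): no bracket -> illegal
(2,2): flips 2 -> legal
(2,3): no bracket -> illegal
(2,4): flips 2 -> legal
(2,5): no bracket -> illegal
(3,1): no bracket -> illegal
(3,5): no bracket -> illegal
(4,1): no bracket -> illegal
(4,5): no bracket -> illegal
(5,2): no bracket -> illegal
(5,4): no bracket -> illegal
(6,4): flips 2 -> legal
(7,2): no bracket -> illegal
(7,3): no bracket -> illegal
(7,4): no bracket -> illegal

Answer: (2,2) (2,4) (6,4)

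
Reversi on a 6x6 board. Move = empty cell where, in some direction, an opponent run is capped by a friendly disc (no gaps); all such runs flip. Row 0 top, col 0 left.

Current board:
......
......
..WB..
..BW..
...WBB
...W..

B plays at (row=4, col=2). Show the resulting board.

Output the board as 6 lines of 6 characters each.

Place B at (4,2); scan 8 dirs for brackets.
Dir NW: first cell '.' (not opp) -> no flip
Dir N: first cell 'B' (not opp) -> no flip
Dir NE: opp run (3,3), next='.' -> no flip
Dir W: first cell '.' (not opp) -> no flip
Dir E: opp run (4,3) capped by B -> flip
Dir SW: first cell '.' (not opp) -> no flip
Dir S: first cell '.' (not opp) -> no flip
Dir SE: opp run (5,3), next=edge -> no flip
All flips: (4,3)

Answer: ......
......
..WB..
..BW..
..BBBB
...W..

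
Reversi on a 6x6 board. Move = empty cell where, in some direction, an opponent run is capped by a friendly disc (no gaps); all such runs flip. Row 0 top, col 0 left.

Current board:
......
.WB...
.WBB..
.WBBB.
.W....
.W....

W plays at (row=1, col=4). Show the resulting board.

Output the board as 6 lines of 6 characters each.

Place W at (1,4); scan 8 dirs for brackets.
Dir NW: first cell '.' (not opp) -> no flip
Dir N: first cell '.' (not opp) -> no flip
Dir NE: first cell '.' (not opp) -> no flip
Dir W: first cell '.' (not opp) -> no flip
Dir E: first cell '.' (not opp) -> no flip
Dir SW: opp run (2,3) (3,2) capped by W -> flip
Dir S: first cell '.' (not opp) -> no flip
Dir SE: first cell '.' (not opp) -> no flip
All flips: (2,3) (3,2)

Answer: ......
.WB.W.
.WBW..
.WWBB.
.W....
.W....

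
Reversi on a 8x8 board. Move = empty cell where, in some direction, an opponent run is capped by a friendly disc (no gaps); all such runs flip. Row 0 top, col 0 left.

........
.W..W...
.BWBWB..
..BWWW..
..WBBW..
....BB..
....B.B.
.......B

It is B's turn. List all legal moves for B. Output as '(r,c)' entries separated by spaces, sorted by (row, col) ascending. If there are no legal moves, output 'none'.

Answer: (0,0) (0,1) (0,3) (0,4) (0,5) (1,2) (2,6) (3,6) (4,1) (4,6) (5,2) (5,6)

Derivation:
(0,0): flips 3 -> legal
(0,1): flips 1 -> legal
(0,2): no bracket -> illegal
(0,3): flips 1 -> legal
(0,4): flips 3 -> legal
(0,5): flips 1 -> legal
(1,0): no bracket -> illegal
(1,2): flips 1 -> legal
(1,3): no bracket -> illegal
(1,5): no bracket -> illegal
(2,0): no bracket -> illegal
(2,6): flips 1 -> legal
(3,1): no bracket -> illegal
(3,6): flips 4 -> legal
(4,1): flips 1 -> legal
(4,6): flips 1 -> legal
(5,1): no bracket -> illegal
(5,2): flips 1 -> legal
(5,3): no bracket -> illegal
(5,6): flips 2 -> legal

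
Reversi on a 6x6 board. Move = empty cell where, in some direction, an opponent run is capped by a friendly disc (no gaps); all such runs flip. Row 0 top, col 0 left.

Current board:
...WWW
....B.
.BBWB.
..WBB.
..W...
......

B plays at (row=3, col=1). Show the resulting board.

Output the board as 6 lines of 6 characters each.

Answer: ...WWW
....B.
.BBWB.
.BBBB.
..W...
......

Derivation:
Place B at (3,1); scan 8 dirs for brackets.
Dir NW: first cell '.' (not opp) -> no flip
Dir N: first cell 'B' (not opp) -> no flip
Dir NE: first cell 'B' (not opp) -> no flip
Dir W: first cell '.' (not opp) -> no flip
Dir E: opp run (3,2) capped by B -> flip
Dir SW: first cell '.' (not opp) -> no flip
Dir S: first cell '.' (not opp) -> no flip
Dir SE: opp run (4,2), next='.' -> no flip
All flips: (3,2)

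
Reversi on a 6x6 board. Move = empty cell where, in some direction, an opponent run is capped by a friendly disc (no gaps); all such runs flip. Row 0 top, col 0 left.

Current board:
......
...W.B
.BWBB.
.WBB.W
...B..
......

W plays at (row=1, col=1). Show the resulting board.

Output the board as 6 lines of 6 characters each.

Place W at (1,1); scan 8 dirs for brackets.
Dir NW: first cell '.' (not opp) -> no flip
Dir N: first cell '.' (not opp) -> no flip
Dir NE: first cell '.' (not opp) -> no flip
Dir W: first cell '.' (not opp) -> no flip
Dir E: first cell '.' (not opp) -> no flip
Dir SW: first cell '.' (not opp) -> no flip
Dir S: opp run (2,1) capped by W -> flip
Dir SE: first cell 'W' (not opp) -> no flip
All flips: (2,1)

Answer: ......
.W.W.B
.WWBB.
.WBB.W
...B..
......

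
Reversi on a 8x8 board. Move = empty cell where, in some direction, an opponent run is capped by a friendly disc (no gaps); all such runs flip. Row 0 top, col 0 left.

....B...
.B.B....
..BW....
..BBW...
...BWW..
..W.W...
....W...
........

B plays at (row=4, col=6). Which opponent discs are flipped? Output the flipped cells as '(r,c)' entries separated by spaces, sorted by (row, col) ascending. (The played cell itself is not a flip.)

Answer: (4,4) (4,5)

Derivation:
Dir NW: first cell '.' (not opp) -> no flip
Dir N: first cell '.' (not opp) -> no flip
Dir NE: first cell '.' (not opp) -> no flip
Dir W: opp run (4,5) (4,4) capped by B -> flip
Dir E: first cell '.' (not opp) -> no flip
Dir SW: first cell '.' (not opp) -> no flip
Dir S: first cell '.' (not opp) -> no flip
Dir SE: first cell '.' (not opp) -> no flip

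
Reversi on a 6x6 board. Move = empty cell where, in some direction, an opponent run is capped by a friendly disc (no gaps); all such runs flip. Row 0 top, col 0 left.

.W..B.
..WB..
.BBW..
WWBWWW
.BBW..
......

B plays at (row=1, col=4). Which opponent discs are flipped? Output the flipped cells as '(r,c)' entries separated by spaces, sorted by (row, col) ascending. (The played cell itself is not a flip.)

Dir NW: first cell '.' (not opp) -> no flip
Dir N: first cell 'B' (not opp) -> no flip
Dir NE: first cell '.' (not opp) -> no flip
Dir W: first cell 'B' (not opp) -> no flip
Dir E: first cell '.' (not opp) -> no flip
Dir SW: opp run (2,3) capped by B -> flip
Dir S: first cell '.' (not opp) -> no flip
Dir SE: first cell '.' (not opp) -> no flip

Answer: (2,3)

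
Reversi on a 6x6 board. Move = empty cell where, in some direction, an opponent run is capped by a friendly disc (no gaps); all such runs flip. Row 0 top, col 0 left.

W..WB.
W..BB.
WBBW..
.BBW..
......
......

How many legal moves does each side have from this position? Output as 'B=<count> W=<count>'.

Answer: B=5 W=7

Derivation:
-- B to move --
(0,1): no bracket -> illegal
(0,2): flips 1 -> legal
(1,1): no bracket -> illegal
(1,2): no bracket -> illegal
(2,4): flips 1 -> legal
(3,0): no bracket -> illegal
(3,4): flips 1 -> legal
(4,2): no bracket -> illegal
(4,3): flips 2 -> legal
(4,4): flips 1 -> legal
B mobility = 5
-- W to move --
(0,2): no bracket -> illegal
(0,5): flips 2 -> legal
(1,1): flips 1 -> legal
(1,2): no bracket -> illegal
(1,5): no bracket -> illegal
(2,4): no bracket -> illegal
(2,5): flips 1 -> legal
(3,0): flips 2 -> legal
(4,0): no bracket -> illegal
(4,1): flips 1 -> legal
(4,2): flips 1 -> legal
(4,3): flips 2 -> legal
W mobility = 7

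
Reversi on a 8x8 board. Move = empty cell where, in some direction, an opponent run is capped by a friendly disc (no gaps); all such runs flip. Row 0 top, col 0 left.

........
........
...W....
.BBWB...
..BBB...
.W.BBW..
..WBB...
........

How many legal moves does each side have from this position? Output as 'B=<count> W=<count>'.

-- B to move --
(1,2): flips 1 -> legal
(1,3): flips 2 -> legal
(1,4): flips 1 -> legal
(2,2): flips 1 -> legal
(2,4): flips 1 -> legal
(4,0): no bracket -> illegal
(4,1): no bracket -> illegal
(4,5): no bracket -> illegal
(4,6): flips 1 -> legal
(5,0): no bracket -> illegal
(5,2): no bracket -> illegal
(5,6): flips 1 -> legal
(6,0): flips 1 -> legal
(6,1): flips 1 -> legal
(6,5): no bracket -> illegal
(6,6): flips 1 -> legal
(7,1): flips 1 -> legal
(7,2): no bracket -> illegal
(7,3): no bracket -> illegal
B mobility = 11
-- W to move --
(2,0): no bracket -> illegal
(2,1): no bracket -> illegal
(2,2): no bracket -> illegal
(2,4): no bracket -> illegal
(2,5): no bracket -> illegal
(3,0): flips 2 -> legal
(3,5): flips 3 -> legal
(4,0): no bracket -> illegal
(4,1): flips 1 -> legal
(4,5): flips 1 -> legal
(5,2): flips 2 -> legal
(6,5): flips 2 -> legal
(7,2): no bracket -> illegal
(7,3): flips 4 -> legal
(7,4): no bracket -> illegal
(7,5): no bracket -> illegal
W mobility = 7

Answer: B=11 W=7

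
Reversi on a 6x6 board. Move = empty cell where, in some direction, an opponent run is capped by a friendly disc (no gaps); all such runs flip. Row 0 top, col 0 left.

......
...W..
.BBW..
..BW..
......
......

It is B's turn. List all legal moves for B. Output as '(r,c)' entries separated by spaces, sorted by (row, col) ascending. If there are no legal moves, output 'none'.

(0,2): no bracket -> illegal
(0,3): no bracket -> illegal
(0,4): flips 1 -> legal
(1,2): no bracket -> illegal
(1,4): flips 1 -> legal
(2,4): flips 1 -> legal
(3,4): flips 1 -> legal
(4,2): no bracket -> illegal
(4,3): no bracket -> illegal
(4,4): flips 1 -> legal

Answer: (0,4) (1,4) (2,4) (3,4) (4,4)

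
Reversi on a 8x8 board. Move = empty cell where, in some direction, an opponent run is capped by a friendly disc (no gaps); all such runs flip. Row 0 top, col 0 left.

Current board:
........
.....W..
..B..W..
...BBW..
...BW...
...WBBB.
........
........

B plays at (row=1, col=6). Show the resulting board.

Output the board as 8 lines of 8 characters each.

Place B at (1,6); scan 8 dirs for brackets.
Dir NW: first cell '.' (not opp) -> no flip
Dir N: first cell '.' (not opp) -> no flip
Dir NE: first cell '.' (not opp) -> no flip
Dir W: opp run (1,5), next='.' -> no flip
Dir E: first cell '.' (not opp) -> no flip
Dir SW: opp run (2,5) capped by B -> flip
Dir S: first cell '.' (not opp) -> no flip
Dir SE: first cell '.' (not opp) -> no flip
All flips: (2,5)

Answer: ........
.....WB.
..B..B..
...BBW..
...BW...
...WBBB.
........
........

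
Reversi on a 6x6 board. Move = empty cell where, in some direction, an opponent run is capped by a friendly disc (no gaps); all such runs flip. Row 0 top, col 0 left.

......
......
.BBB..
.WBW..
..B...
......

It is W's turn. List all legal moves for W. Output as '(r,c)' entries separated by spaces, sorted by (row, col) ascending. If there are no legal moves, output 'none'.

(1,0): no bracket -> illegal
(1,1): flips 2 -> legal
(1,2): no bracket -> illegal
(1,3): flips 2 -> legal
(1,4): no bracket -> illegal
(2,0): no bracket -> illegal
(2,4): no bracket -> illegal
(3,0): no bracket -> illegal
(3,4): no bracket -> illegal
(4,1): no bracket -> illegal
(4,3): no bracket -> illegal
(5,1): flips 1 -> legal
(5,2): no bracket -> illegal
(5,3): flips 1 -> legal

Answer: (1,1) (1,3) (5,1) (5,3)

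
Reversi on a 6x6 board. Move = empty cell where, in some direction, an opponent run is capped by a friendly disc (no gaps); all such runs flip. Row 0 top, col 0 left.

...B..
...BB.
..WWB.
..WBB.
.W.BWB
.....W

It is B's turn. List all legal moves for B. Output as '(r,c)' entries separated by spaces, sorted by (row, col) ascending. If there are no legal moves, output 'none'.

Answer: (1,1) (1,2) (2,1) (3,1) (5,0) (5,4)

Derivation:
(1,1): flips 1 -> legal
(1,2): flips 1 -> legal
(2,1): flips 3 -> legal
(3,0): no bracket -> illegal
(3,1): flips 2 -> legal
(3,5): no bracket -> illegal
(4,0): no bracket -> illegal
(4,2): no bracket -> illegal
(5,0): flips 3 -> legal
(5,1): no bracket -> illegal
(5,2): no bracket -> illegal
(5,3): no bracket -> illegal
(5,4): flips 1 -> legal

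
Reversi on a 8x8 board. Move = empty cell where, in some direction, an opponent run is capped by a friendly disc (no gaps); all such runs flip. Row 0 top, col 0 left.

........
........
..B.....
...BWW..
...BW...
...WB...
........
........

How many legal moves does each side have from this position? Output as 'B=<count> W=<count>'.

Answer: B=7 W=7

Derivation:
-- B to move --
(2,3): no bracket -> illegal
(2,4): flips 2 -> legal
(2,5): flips 1 -> legal
(2,6): no bracket -> illegal
(3,6): flips 2 -> legal
(4,2): no bracket -> illegal
(4,5): flips 1 -> legal
(4,6): no bracket -> illegal
(5,2): flips 1 -> legal
(5,5): flips 1 -> legal
(6,2): no bracket -> illegal
(6,3): flips 1 -> legal
(6,4): no bracket -> illegal
B mobility = 7
-- W to move --
(1,1): flips 2 -> legal
(1,2): no bracket -> illegal
(1,3): no bracket -> illegal
(2,1): no bracket -> illegal
(2,3): flips 2 -> legal
(2,4): no bracket -> illegal
(3,1): no bracket -> illegal
(3,2): flips 1 -> legal
(4,2): flips 1 -> legal
(4,5): no bracket -> illegal
(5,2): flips 1 -> legal
(5,5): flips 1 -> legal
(6,3): no bracket -> illegal
(6,4): flips 1 -> legal
(6,5): no bracket -> illegal
W mobility = 7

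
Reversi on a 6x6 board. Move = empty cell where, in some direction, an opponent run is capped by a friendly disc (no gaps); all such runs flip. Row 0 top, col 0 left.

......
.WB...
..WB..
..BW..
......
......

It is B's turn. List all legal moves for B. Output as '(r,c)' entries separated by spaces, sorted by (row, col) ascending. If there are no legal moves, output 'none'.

Answer: (1,0) (2,1) (3,4) (4,3)

Derivation:
(0,0): no bracket -> illegal
(0,1): no bracket -> illegal
(0,2): no bracket -> illegal
(1,0): flips 1 -> legal
(1,3): no bracket -> illegal
(2,0): no bracket -> illegal
(2,1): flips 1 -> legal
(2,4): no bracket -> illegal
(3,1): no bracket -> illegal
(3,4): flips 1 -> legal
(4,2): no bracket -> illegal
(4,3): flips 1 -> legal
(4,4): no bracket -> illegal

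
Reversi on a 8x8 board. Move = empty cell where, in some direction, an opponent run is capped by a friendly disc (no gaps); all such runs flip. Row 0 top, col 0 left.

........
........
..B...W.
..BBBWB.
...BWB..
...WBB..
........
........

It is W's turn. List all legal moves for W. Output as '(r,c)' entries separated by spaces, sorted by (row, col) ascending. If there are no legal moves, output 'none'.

(1,1): flips 2 -> legal
(1,2): no bracket -> illegal
(1,3): no bracket -> illegal
(2,1): no bracket -> illegal
(2,3): flips 2 -> legal
(2,4): flips 1 -> legal
(2,5): no bracket -> illegal
(2,7): no bracket -> illegal
(3,1): flips 3 -> legal
(3,7): flips 1 -> legal
(4,1): no bracket -> illegal
(4,2): flips 1 -> legal
(4,6): flips 2 -> legal
(4,7): no bracket -> illegal
(5,2): no bracket -> illegal
(5,6): flips 2 -> legal
(6,3): no bracket -> illegal
(6,4): flips 1 -> legal
(6,5): flips 2 -> legal
(6,6): flips 1 -> legal

Answer: (1,1) (2,3) (2,4) (3,1) (3,7) (4,2) (4,6) (5,6) (6,4) (6,5) (6,6)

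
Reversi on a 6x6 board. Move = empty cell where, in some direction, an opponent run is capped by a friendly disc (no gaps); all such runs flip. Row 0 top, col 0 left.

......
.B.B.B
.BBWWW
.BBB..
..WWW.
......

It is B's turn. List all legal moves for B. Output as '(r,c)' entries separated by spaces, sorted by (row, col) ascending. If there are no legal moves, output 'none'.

Answer: (1,4) (3,5) (5,1) (5,2) (5,3) (5,4) (5,5)

Derivation:
(1,2): no bracket -> illegal
(1,4): flips 1 -> legal
(3,4): no bracket -> illegal
(3,5): flips 2 -> legal
(4,1): no bracket -> illegal
(4,5): no bracket -> illegal
(5,1): flips 1 -> legal
(5,2): flips 1 -> legal
(5,3): flips 2 -> legal
(5,4): flips 1 -> legal
(5,5): flips 1 -> legal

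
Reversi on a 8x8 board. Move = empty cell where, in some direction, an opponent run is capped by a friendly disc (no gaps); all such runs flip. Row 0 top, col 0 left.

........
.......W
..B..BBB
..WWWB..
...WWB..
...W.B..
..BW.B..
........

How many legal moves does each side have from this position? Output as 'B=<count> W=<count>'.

-- B to move --
(0,6): no bracket -> illegal
(0,7): flips 1 -> legal
(1,6): no bracket -> illegal
(2,1): no bracket -> illegal
(2,3): flips 1 -> legal
(2,4): no bracket -> illegal
(3,1): flips 3 -> legal
(4,1): no bracket -> illegal
(4,2): flips 3 -> legal
(5,2): flips 2 -> legal
(5,4): no bracket -> illegal
(6,4): flips 1 -> legal
(7,2): no bracket -> illegal
(7,3): no bracket -> illegal
(7,4): no bracket -> illegal
B mobility = 6
-- W to move --
(1,1): flips 1 -> legal
(1,2): flips 1 -> legal
(1,3): no bracket -> illegal
(1,4): no bracket -> illegal
(1,5): no bracket -> illegal
(1,6): flips 1 -> legal
(2,1): no bracket -> illegal
(2,3): no bracket -> illegal
(2,4): no bracket -> illegal
(3,1): no bracket -> illegal
(3,6): flips 1 -> legal
(3,7): flips 1 -> legal
(4,6): flips 1 -> legal
(5,1): no bracket -> illegal
(5,2): no bracket -> illegal
(5,4): no bracket -> illegal
(5,6): flips 1 -> legal
(6,1): flips 1 -> legal
(6,4): no bracket -> illegal
(6,6): flips 1 -> legal
(7,1): flips 1 -> legal
(7,2): no bracket -> illegal
(7,3): no bracket -> illegal
(7,4): no bracket -> illegal
(7,5): no bracket -> illegal
(7,6): no bracket -> illegal
W mobility = 10

Answer: B=6 W=10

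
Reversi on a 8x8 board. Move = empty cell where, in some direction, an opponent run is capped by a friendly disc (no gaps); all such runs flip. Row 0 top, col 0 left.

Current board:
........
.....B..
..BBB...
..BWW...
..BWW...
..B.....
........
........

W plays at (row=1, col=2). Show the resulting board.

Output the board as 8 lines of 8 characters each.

Answer: ........
..W..B..
..BWB...
..BWW...
..BWW...
..B.....
........
........

Derivation:
Place W at (1,2); scan 8 dirs for brackets.
Dir NW: first cell '.' (not opp) -> no flip
Dir N: first cell '.' (not opp) -> no flip
Dir NE: first cell '.' (not opp) -> no flip
Dir W: first cell '.' (not opp) -> no flip
Dir E: first cell '.' (not opp) -> no flip
Dir SW: first cell '.' (not opp) -> no flip
Dir S: opp run (2,2) (3,2) (4,2) (5,2), next='.' -> no flip
Dir SE: opp run (2,3) capped by W -> flip
All flips: (2,3)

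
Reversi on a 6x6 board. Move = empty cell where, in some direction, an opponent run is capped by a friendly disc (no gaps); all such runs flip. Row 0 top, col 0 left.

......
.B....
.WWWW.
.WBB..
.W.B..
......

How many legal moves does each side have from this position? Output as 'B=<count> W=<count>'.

Answer: B=8 W=7

Derivation:
-- B to move --
(1,0): flips 1 -> legal
(1,2): flips 1 -> legal
(1,3): flips 1 -> legal
(1,4): flips 1 -> legal
(1,5): flips 1 -> legal
(2,0): no bracket -> illegal
(2,5): no bracket -> illegal
(3,0): flips 1 -> legal
(3,4): no bracket -> illegal
(3,5): no bracket -> illegal
(4,0): no bracket -> illegal
(4,2): no bracket -> illegal
(5,0): flips 1 -> legal
(5,1): flips 3 -> legal
(5,2): no bracket -> illegal
B mobility = 8
-- W to move --
(0,0): flips 1 -> legal
(0,1): flips 1 -> legal
(0,2): no bracket -> illegal
(1,0): no bracket -> illegal
(1,2): no bracket -> illegal
(2,0): no bracket -> illegal
(3,4): flips 2 -> legal
(4,2): flips 2 -> legal
(4,4): flips 1 -> legal
(5,2): no bracket -> illegal
(5,3): flips 2 -> legal
(5,4): flips 2 -> legal
W mobility = 7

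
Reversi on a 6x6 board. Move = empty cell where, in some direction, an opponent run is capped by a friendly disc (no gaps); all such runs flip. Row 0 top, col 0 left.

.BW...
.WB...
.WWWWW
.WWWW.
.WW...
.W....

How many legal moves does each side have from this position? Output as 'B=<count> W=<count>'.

-- B to move --
(0,0): no bracket -> illegal
(0,3): flips 1 -> legal
(1,0): flips 1 -> legal
(1,3): no bracket -> illegal
(1,4): no bracket -> illegal
(1,5): no bracket -> illegal
(2,0): no bracket -> illegal
(3,0): flips 1 -> legal
(3,5): no bracket -> illegal
(4,0): no bracket -> illegal
(4,3): no bracket -> illegal
(4,4): no bracket -> illegal
(4,5): flips 2 -> legal
(5,0): no bracket -> illegal
(5,2): flips 3 -> legal
(5,3): no bracket -> illegal
B mobility = 5
-- W to move --
(0,0): flips 1 -> legal
(0,3): flips 1 -> legal
(1,0): no bracket -> illegal
(1,3): flips 1 -> legal
W mobility = 3

Answer: B=5 W=3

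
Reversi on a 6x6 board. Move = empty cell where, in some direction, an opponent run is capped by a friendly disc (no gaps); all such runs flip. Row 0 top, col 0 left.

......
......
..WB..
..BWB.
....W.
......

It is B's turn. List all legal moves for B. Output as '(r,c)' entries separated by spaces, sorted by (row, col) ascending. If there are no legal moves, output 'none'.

Answer: (1,2) (2,1) (4,3) (5,4)

Derivation:
(1,1): no bracket -> illegal
(1,2): flips 1 -> legal
(1,3): no bracket -> illegal
(2,1): flips 1 -> legal
(2,4): no bracket -> illegal
(3,1): no bracket -> illegal
(3,5): no bracket -> illegal
(4,2): no bracket -> illegal
(4,3): flips 1 -> legal
(4,5): no bracket -> illegal
(5,3): no bracket -> illegal
(5,4): flips 1 -> legal
(5,5): no bracket -> illegal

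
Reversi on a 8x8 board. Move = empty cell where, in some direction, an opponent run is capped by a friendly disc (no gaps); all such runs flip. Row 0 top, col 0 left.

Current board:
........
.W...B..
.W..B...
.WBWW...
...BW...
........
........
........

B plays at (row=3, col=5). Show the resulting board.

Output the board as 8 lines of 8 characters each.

Place B at (3,5); scan 8 dirs for brackets.
Dir NW: first cell 'B' (not opp) -> no flip
Dir N: first cell '.' (not opp) -> no flip
Dir NE: first cell '.' (not opp) -> no flip
Dir W: opp run (3,4) (3,3) capped by B -> flip
Dir E: first cell '.' (not opp) -> no flip
Dir SW: opp run (4,4), next='.' -> no flip
Dir S: first cell '.' (not opp) -> no flip
Dir SE: first cell '.' (not opp) -> no flip
All flips: (3,3) (3,4)

Answer: ........
.W...B..
.W..B...
.WBBBB..
...BW...
........
........
........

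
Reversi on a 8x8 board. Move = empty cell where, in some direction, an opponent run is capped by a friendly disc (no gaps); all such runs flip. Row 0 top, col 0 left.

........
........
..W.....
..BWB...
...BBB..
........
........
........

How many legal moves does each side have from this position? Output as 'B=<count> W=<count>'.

-- B to move --
(1,1): flips 2 -> legal
(1,2): flips 1 -> legal
(1,3): no bracket -> illegal
(2,1): no bracket -> illegal
(2,3): flips 1 -> legal
(2,4): no bracket -> illegal
(3,1): no bracket -> illegal
(4,2): no bracket -> illegal
B mobility = 3
-- W to move --
(2,1): no bracket -> illegal
(2,3): no bracket -> illegal
(2,4): no bracket -> illegal
(2,5): no bracket -> illegal
(3,1): flips 1 -> legal
(3,5): flips 1 -> legal
(3,6): no bracket -> illegal
(4,1): no bracket -> illegal
(4,2): flips 1 -> legal
(4,6): no bracket -> illegal
(5,2): no bracket -> illegal
(5,3): flips 1 -> legal
(5,4): no bracket -> illegal
(5,5): flips 1 -> legal
(5,6): no bracket -> illegal
W mobility = 5

Answer: B=3 W=5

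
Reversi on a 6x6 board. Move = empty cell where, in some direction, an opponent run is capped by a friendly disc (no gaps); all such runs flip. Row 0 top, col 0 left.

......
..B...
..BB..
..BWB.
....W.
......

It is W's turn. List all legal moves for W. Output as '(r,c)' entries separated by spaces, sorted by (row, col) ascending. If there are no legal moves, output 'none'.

Answer: (1,1) (1,3) (2,4) (3,1) (3,5)

Derivation:
(0,1): no bracket -> illegal
(0,2): no bracket -> illegal
(0,3): no bracket -> illegal
(1,1): flips 1 -> legal
(1,3): flips 1 -> legal
(1,4): no bracket -> illegal
(2,1): no bracket -> illegal
(2,4): flips 1 -> legal
(2,5): no bracket -> illegal
(3,1): flips 1 -> legal
(3,5): flips 1 -> legal
(4,1): no bracket -> illegal
(4,2): no bracket -> illegal
(4,3): no bracket -> illegal
(4,5): no bracket -> illegal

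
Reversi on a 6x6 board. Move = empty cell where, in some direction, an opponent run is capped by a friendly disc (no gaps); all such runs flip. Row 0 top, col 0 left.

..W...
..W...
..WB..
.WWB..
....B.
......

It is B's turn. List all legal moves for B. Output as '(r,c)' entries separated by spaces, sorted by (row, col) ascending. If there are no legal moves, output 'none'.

Answer: (0,1) (1,1) (2,1) (3,0) (4,1)

Derivation:
(0,1): flips 1 -> legal
(0,3): no bracket -> illegal
(1,1): flips 1 -> legal
(1,3): no bracket -> illegal
(2,0): no bracket -> illegal
(2,1): flips 1 -> legal
(3,0): flips 2 -> legal
(4,0): no bracket -> illegal
(4,1): flips 1 -> legal
(4,2): no bracket -> illegal
(4,3): no bracket -> illegal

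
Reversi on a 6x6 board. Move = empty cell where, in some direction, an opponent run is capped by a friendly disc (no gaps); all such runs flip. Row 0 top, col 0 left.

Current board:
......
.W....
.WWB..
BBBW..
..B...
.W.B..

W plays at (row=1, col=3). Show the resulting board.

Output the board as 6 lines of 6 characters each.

Answer: ......
.W.W..
.WWW..
BBBW..
..B...
.W.B..

Derivation:
Place W at (1,3); scan 8 dirs for brackets.
Dir NW: first cell '.' (not opp) -> no flip
Dir N: first cell '.' (not opp) -> no flip
Dir NE: first cell '.' (not opp) -> no flip
Dir W: first cell '.' (not opp) -> no flip
Dir E: first cell '.' (not opp) -> no flip
Dir SW: first cell 'W' (not opp) -> no flip
Dir S: opp run (2,3) capped by W -> flip
Dir SE: first cell '.' (not opp) -> no flip
All flips: (2,3)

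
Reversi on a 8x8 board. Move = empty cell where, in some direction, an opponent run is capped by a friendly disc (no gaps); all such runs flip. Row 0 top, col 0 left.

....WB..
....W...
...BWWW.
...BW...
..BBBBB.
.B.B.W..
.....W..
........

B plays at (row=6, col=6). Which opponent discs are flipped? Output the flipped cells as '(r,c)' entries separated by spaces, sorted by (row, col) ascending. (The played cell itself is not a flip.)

Dir NW: opp run (5,5) capped by B -> flip
Dir N: first cell '.' (not opp) -> no flip
Dir NE: first cell '.' (not opp) -> no flip
Dir W: opp run (6,5), next='.' -> no flip
Dir E: first cell '.' (not opp) -> no flip
Dir SW: first cell '.' (not opp) -> no flip
Dir S: first cell '.' (not opp) -> no flip
Dir SE: first cell '.' (not opp) -> no flip

Answer: (5,5)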